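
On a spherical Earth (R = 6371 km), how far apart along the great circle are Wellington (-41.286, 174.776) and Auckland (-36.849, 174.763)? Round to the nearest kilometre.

493 km

Δλ = 174.763 − 174.776 = -0.013°.
Δφ = -36.849 − -41.286 = 4.437°.
a = sin²(Δφ/2) + cos φ₁ · cos φ₂ · sin²(Δλ/2) = 0.001499.
c = 2·atan2(√a, √(1−a)) = 0.07744 rad → d = 6371·c ≈ 493.37 km.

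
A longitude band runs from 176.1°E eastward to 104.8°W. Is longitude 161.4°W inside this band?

Band width going east from +176.1° to -104.8°: ((-104.8 − 176.1) mod 360) = 79.1°.
Offset of -161.4° east of the west edge: ((-161.4 − 176.1) mod 360) = 22.5°.
22.5° ≤ 79.1° ⇒ inside.

Yes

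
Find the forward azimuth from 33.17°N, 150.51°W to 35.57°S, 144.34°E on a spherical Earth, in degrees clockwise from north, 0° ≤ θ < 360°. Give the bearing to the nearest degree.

Δλ = 144.34 − -150.51 = 294.85°; wrapped into (−180°, 180°]: -65.15°.
θ = atan2( sin Δλ · cos φ₂ , cos φ₁ · sin φ₂ − sin φ₁ · cos φ₂ · cos Δλ )
  = atan2(-0.73809, -0.67393) = -132.398° → normalised to [0°, 360°): 227.602°.

228°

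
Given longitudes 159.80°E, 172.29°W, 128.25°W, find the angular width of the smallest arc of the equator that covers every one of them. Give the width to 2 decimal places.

71.95°

Sort the longitudes: -172.29°, -128.25°, +159.80°.
Eastward gaps between consecutive values (wrapping around): 44.04°, 288.05°, 27.91°.
Largest gap = 288.05° ⇒ minimal covering band is its complement: 360° − 288.05° = 71.95°.
Band runs from +159.80° eastward to -128.25°, crossing the antimeridian.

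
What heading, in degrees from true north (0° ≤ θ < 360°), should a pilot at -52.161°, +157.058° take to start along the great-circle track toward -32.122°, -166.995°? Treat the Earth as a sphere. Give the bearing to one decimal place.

Δλ = -166.995 − 157.058 = -324.053°; wrapped into (−180°, 180°]: 35.947°.
θ = atan2( sin Δλ · cos φ₂ , cos φ₁ · sin φ₂ − sin φ₁ · cos φ₂ · cos Δλ )
  = atan2(0.49717, 0.21529) = 66.586° → normalised to [0°, 360°): 66.586°.

66.6°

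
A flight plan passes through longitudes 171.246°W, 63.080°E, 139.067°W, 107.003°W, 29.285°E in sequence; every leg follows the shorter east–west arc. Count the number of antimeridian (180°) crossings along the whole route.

Leg 1: -171.246° → +63.080°, shortest Δλ = -125.674° (west) — crosses 180°.
Leg 2: +63.080° → -139.067°, shortest Δλ = 157.853° (east) — crosses 180°.
Leg 3: -139.067° → -107.003°, shortest Δλ = 32.064° (east) — does not cross 180°.
Leg 4: -107.003° → +29.285°, shortest Δλ = 136.288° (east) — does not cross 180°.
Total crossings: 2.

2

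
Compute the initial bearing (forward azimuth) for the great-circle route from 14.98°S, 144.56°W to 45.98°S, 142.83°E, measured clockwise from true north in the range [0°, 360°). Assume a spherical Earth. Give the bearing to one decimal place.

226.0°

Δλ = 142.83 − -144.56 = 287.39°; wrapped into (−180°, 180°]: -72.61°.
θ = atan2( sin Δλ · cos φ₂ , cos φ₁ · sin φ₂ − sin φ₁ · cos φ₂ · cos Δλ )
  = atan2(-0.66315, -0.64098) = -134.026° → normalised to [0°, 360°): 225.974°.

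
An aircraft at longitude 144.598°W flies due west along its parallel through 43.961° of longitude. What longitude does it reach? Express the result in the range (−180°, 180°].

Start at -144.598°; shift −43.961° → -188.559°.
-188.559° lies outside (−180°, 180°]; add 360° → +171.441°.

171.441°E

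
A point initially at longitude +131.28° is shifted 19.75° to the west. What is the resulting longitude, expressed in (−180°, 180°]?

Start at +131.28°; shift −19.75° → +111.53°.
+111.53° already lies in (−180°, 180°].

+111.53°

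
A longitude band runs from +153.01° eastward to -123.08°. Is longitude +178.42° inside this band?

Yes

Band width going east from +153.01° to -123.08°: ((-123.08 − 153.01) mod 360) = 83.91°.
Offset of +178.42° east of the west edge: ((178.42 − 153.01) mod 360) = 25.41°.
25.41° ≤ 83.91° ⇒ inside.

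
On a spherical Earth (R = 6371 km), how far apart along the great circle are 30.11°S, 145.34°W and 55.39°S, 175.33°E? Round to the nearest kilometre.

Δλ = 175.33 − -145.34 = 320.67°; wrapped into (−180°, 180°]: -39.33°.
Δφ = -55.39 − -30.11 = -25.28°.
a = sin²(Δφ/2) + cos φ₁ · cos φ₂ · sin²(Δλ/2) = 0.103527.
c = 2·atan2(√a, √(1−a)) = 0.65517 rad → d = 6371·c ≈ 4174.07 km.

4174 km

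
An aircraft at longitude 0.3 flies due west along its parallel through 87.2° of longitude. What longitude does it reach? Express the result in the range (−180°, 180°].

Start at +0.3°; shift −87.2° → -86.9°.
-86.9° already lies in (−180°, 180°].

-86.9°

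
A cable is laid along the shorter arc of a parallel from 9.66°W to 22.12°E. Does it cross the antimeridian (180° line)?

Signed shortest Δλ = ((22.12 − -9.66 + 180) mod 360) − 180 = 31.78°.
Going east by 31.78° from -9.66° reaches +22.12° without touching 180°.

No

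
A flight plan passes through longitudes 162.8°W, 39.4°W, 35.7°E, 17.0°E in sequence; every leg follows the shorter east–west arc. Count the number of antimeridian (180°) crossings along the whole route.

0

Leg 1: -162.8° → -39.4°, shortest Δλ = 123.4° (east) — does not cross 180°.
Leg 2: -39.4° → +35.7°, shortest Δλ = 75.1° (east) — does not cross 180°.
Leg 3: +35.7° → +17.0°, shortest Δλ = -18.7° (west) — does not cross 180°.
Total crossings: 0.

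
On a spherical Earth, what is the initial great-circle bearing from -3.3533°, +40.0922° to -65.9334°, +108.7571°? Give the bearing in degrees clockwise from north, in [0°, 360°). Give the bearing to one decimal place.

Δλ = 108.7571 − 40.0922 = 68.6649°.
θ = atan2( sin Δλ · cos φ₂ , cos φ₁ · sin φ₂ − sin φ₁ · cos φ₂ · cos Δλ )
  = atan2(0.37985, -0.90283) = 157.182° → normalised to [0°, 360°): 157.182°.

157.2°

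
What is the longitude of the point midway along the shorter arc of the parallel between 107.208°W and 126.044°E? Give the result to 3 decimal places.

Signed shortest Δλ from -107.208° to +126.044° is -126.748°.
Midpoint longitude = -107.208° + (-126.748°)/2 = -107.208° − 63.374° = -170.582°.
(The naïve average (-107.208 + +126.044)/2 = 9.418° is on the wrong side of the globe.)

170.582°W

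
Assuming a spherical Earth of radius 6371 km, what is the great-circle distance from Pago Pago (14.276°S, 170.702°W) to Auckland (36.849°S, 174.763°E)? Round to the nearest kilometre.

2894 km

Δλ = 174.763 − -170.702 = 345.465°; wrapped into (−180°, 180°]: -14.535°.
Δφ = -36.849 − -14.276 = -22.573°.
a = sin²(Δφ/2) + cos φ₁ · cos φ₂ · sin²(Δλ/2) = 0.050715.
c = 2·atan2(√a, √(1−a)) = 0.45429 rad → d = 6371·c ≈ 2894.31 km.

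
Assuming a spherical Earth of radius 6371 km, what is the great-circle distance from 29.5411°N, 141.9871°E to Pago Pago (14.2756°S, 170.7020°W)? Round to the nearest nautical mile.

Δλ = -170.7020 − 141.9871 = -312.6891°; wrapped into (−180°, 180°]: 47.3109°.
Δφ = -14.2756 − 29.5411 = -43.8167°.
a = sin²(Δφ/2) + cos φ₁ · cos φ₂ · sin²(Δλ/2) = 0.274958.
c = 2·atan2(√a, √(1−a)) = 1.10394 rad → d = 6371·c ≈ 7033.18 km ≈ 3797.61 nmi.

3798 nmi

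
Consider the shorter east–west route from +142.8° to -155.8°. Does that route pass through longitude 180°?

Yes

Naïve |-155.8 − 142.8| = 298.6° > 180°, so the shorter arc goes the other way round — across 180°.
Signed shortest Δλ = ((-155.8 − 142.8 + 180) mod 360) − 180 = 61.4°.
Going east by 61.4° from +142.8° passes through 180° before reaching -155.8°.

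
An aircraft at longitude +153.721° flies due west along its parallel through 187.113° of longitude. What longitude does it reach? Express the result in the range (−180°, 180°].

-33.392°

Start at +153.721°; shift −187.113° → -33.392°.
-33.392° already lies in (−180°, 180°].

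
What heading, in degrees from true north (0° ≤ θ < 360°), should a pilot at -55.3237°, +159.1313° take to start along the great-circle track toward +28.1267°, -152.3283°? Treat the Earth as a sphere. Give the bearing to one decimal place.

41.4°

Δλ = -152.3283 − 159.1313 = -311.4596°; wrapped into (−180°, 180°]: 48.5404°.
θ = atan2( sin Δλ · cos φ₂ , cos φ₁ · sin φ₂ − sin φ₁ · cos φ₂ · cos Δλ )
  = atan2(0.66092, 0.74840) = 41.448° → normalised to [0°, 360°): 41.448°.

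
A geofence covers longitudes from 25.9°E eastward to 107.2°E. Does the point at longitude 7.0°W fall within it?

No

Band width going east from +25.9° to +107.2°: ((107.2 − 25.9) mod 360) = 81.3°.
Offset of -7.0° east of the west edge: ((-7.0 − 25.9) mod 360) = 327.1°.
327.1° > 81.3° ⇒ outside.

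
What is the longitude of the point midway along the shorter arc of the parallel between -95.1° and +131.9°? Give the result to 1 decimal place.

-161.6°

Signed shortest Δλ from -95.1° to +131.9° is -133.0°.
Midpoint longitude = -95.1° + (-133.0°)/2 = -95.1° − 66.5° = -161.6°.
(The naïve average (-95.1 + +131.9)/2 = 18.4° is on the wrong side of the globe.)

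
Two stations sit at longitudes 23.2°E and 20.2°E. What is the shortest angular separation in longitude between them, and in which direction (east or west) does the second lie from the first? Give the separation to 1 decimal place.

3.0° west

Raw difference: 20.2 − 23.2 = -3.0°.
Normalise into (−180°, 180°]: -3.0° stays -3.0°.
Negative ⇒ the second point lies to the west; separation 3.0°.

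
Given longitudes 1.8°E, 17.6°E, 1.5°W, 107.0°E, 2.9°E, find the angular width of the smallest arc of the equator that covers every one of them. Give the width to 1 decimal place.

Sort the longitudes: -1.5°, +1.8°, +2.9°, +17.6°, +107.0°.
Eastward gaps between consecutive values (wrapping around): 3.3°, 1.1°, 14.7°, 89.4°, 251.5°.
Largest gap = 251.5° ⇒ minimal covering band is its complement: 360° − 251.5° = 108.5°.
Band runs from -1.5° eastward to +107.0°.

108.5°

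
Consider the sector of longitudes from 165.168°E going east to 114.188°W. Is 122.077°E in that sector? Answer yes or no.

No

Band width going east from +165.168° to -114.188°: ((-114.188 − 165.168) mod 360) = 80.644°.
Offset of +122.077° east of the west edge: ((122.077 − 165.168) mod 360) = 316.909°.
316.909° > 80.644° ⇒ outside.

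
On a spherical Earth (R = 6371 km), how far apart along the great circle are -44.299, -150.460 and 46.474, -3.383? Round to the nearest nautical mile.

9423 nmi

Δλ = -3.383 − -150.460 = 147.077°.
Δφ = 46.474 − -44.299 = 90.773°.
a = sin²(Δφ/2) + cos φ₁ · cos φ₂ · sin²(Δλ/2) = 0.960061.
c = 2·atan2(√a, √(1−a)) = 2.73919 rad → d = 6371·c ≈ 17451.36 km ≈ 9422.98 nmi.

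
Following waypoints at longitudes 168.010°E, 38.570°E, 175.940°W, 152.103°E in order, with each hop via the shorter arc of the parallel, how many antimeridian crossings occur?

2

Leg 1: +168.010° → +38.570°, shortest Δλ = -129.44° (west) — does not cross 180°.
Leg 2: +38.570° → -175.940°, shortest Δλ = 145.49° (east) — crosses 180°.
Leg 3: -175.940° → +152.103°, shortest Δλ = -31.957° (west) — crosses 180°.
Total crossings: 2.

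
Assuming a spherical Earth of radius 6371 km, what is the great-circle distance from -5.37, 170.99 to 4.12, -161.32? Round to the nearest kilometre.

Δλ = -161.32 − 170.99 = -332.31°; wrapped into (−180°, 180°]: 27.69°.
Δφ = 4.12 − -5.37 = 9.49°.
a = sin²(Δφ/2) + cos φ₁ · cos φ₂ · sin²(Δλ/2) = 0.063707.
c = 2·atan2(√a, √(1−a)) = 0.51032 rad → d = 6371·c ≈ 3251.27 km.

3251 km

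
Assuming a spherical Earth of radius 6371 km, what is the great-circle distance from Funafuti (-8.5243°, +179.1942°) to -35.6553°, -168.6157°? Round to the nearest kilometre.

3261 km

Δλ = -168.6157 − 179.1942 = -347.8099°; wrapped into (−180°, 180°]: 12.1901°.
Δφ = -35.6553 − -8.5243 = -27.1310°.
a = sin²(Δφ/2) + cos φ₁ · cos φ₂ · sin²(Δλ/2) = 0.064076.
c = 2·atan2(√a, √(1−a)) = 0.51183 rad → d = 6371·c ≈ 3260.89 km.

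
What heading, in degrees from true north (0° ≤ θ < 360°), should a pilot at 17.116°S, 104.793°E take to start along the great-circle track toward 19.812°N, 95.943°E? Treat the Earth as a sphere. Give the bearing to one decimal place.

Δλ = 95.943 − 104.793 = -8.850°.
θ = atan2( sin Δλ · cos φ₂ , cos φ₁ · sin φ₂ − sin φ₁ · cos φ₂ · cos Δλ )
  = atan2(-0.14474, 0.59751) = -13.617° → normalised to [0°, 360°): 346.383°.

346.4°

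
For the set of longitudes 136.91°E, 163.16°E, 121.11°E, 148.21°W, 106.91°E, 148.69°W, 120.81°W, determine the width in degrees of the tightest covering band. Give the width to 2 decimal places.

Sort the longitudes: -148.69°, -148.21°, -120.81°, +106.91°, +121.11°, +136.91°, +163.16°.
Eastward gaps between consecutive values (wrapping around): 0.48°, 27.40°, 227.72°, 14.20°, 15.80°, 26.25°, 48.15°.
Largest gap = 227.72° ⇒ minimal covering band is its complement: 360° − 227.72° = 132.28°.
Band runs from +106.91° eastward to -120.81°, crossing the antimeridian.

132.28°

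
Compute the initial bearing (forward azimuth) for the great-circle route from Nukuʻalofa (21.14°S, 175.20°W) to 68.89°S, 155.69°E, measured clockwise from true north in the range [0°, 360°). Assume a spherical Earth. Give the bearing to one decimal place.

193.0°

Δλ = 155.69 − -175.20 = 330.89°; wrapped into (−180°, 180°]: -29.11°.
θ = atan2( sin Δλ · cos φ₂ , cos φ₁ · sin φ₂ − sin φ₁ · cos φ₂ · cos Δλ )
  = atan2(-0.17521, -0.75662) = -166.962° → normalised to [0°, 360°): 193.038°.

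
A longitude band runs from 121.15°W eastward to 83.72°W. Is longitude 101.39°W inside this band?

Yes

Band width going east from -121.15° to -83.72°: ((-83.72 − -121.15) mod 360) = 37.43°.
Offset of -101.39° east of the west edge: ((-101.39 − -121.15) mod 360) = 19.76°.
19.76° ≤ 37.43° ⇒ inside.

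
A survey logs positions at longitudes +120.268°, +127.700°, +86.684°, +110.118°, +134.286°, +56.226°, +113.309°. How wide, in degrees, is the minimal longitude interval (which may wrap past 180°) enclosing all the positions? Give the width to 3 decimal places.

Sort the longitudes: +56.226°, +86.684°, +110.118°, +113.309°, +120.268°, +127.700°, +134.286°.
Eastward gaps between consecutive values (wrapping around): 30.458°, 23.434°, 3.191°, 6.959°, 7.432°, 6.586°, 281.940°.
Largest gap = 281.940° ⇒ minimal covering band is its complement: 360° − 281.940° = 78.060°.
Band runs from +56.226° eastward to +134.286°.

78.060°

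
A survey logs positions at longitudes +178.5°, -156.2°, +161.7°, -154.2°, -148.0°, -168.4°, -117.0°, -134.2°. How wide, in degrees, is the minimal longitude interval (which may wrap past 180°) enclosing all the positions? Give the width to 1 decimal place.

Sort the longitudes: -168.4°, -156.2°, -154.2°, -148.0°, -134.2°, -117.0°, +161.7°, +178.5°.
Eastward gaps between consecutive values (wrapping around): 12.2°, 2.0°, 6.2°, 13.8°, 17.2°, 278.7°, 16.8°, 13.1°.
Largest gap = 278.7° ⇒ minimal covering band is its complement: 360° − 278.7° = 81.3°.
Band runs from +161.7° eastward to -117.0°, crossing the antimeridian.

81.3°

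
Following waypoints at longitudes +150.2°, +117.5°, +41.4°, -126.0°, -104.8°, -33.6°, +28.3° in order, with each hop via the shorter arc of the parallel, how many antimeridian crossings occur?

Leg 1: +150.2° → +117.5°, shortest Δλ = -32.7° (west) — does not cross 180°.
Leg 2: +117.5° → +41.4°, shortest Δλ = -76.1° (west) — does not cross 180°.
Leg 3: +41.4° → -126.0°, shortest Δλ = -167.4° (west) — does not cross 180°.
Leg 4: -126.0° → -104.8°, shortest Δλ = 21.2° (east) — does not cross 180°.
Leg 5: -104.8° → -33.6°, shortest Δλ = 71.2° (east) — does not cross 180°.
Leg 6: -33.6° → +28.3°, shortest Δλ = 61.9° (east) — does not cross 180°.
Total crossings: 0.

0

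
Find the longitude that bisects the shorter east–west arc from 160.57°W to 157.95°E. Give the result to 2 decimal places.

Signed shortest Δλ from -160.57° to +157.95° is -41.48°.
Midpoint longitude = -160.57° + (-41.48°)/2 = -160.57° − 20.74° = -181.31°.
Normalise into (−180°, 180°]: +178.69°.
(The naïve average (-160.57 + +157.95)/2 = -1.31° is on the wrong side of the globe.)

178.69°E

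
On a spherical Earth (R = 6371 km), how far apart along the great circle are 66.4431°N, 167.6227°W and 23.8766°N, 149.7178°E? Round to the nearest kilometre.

Δλ = 149.7178 − -167.6227 = 317.3405°; wrapped into (−180°, 180°]: -42.6595°.
Δφ = 23.8766 − 66.4431 = -42.5665°.
a = sin²(Δφ/2) + cos φ₁ · cos φ₂ · sin²(Δλ/2) = 0.180105.
c = 2·atan2(√a, √(1−a)) = 0.87657 rad → d = 6371·c ≈ 5584.63 km.

5585 km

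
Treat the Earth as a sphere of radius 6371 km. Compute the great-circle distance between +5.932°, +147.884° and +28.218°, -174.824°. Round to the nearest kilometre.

4642 km

Δλ = -174.824 − 147.884 = -322.708°; wrapped into (−180°, 180°]: 37.292°.
Δφ = 28.218 − 5.932 = 22.286°.
a = sin²(Δφ/2) + cos φ₁ · cos φ₂ · sin²(Δλ/2) = 0.126939.
c = 2·atan2(√a, √(1−a)) = 0.72858 rad → d = 6371·c ≈ 4641.77 km.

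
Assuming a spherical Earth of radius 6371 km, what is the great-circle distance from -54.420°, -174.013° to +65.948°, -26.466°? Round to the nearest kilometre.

Δλ = -26.466 − -174.013 = 147.547°.
Δφ = 65.948 − -54.420 = 120.368°.
a = sin²(Δφ/2) + cos φ₁ · cos φ₂ · sin²(Δλ/2) = 0.971397.
c = 2·atan2(√a, √(1−a)) = 2.80171 rad → d = 6371·c ≈ 17849.70 km.

17850 km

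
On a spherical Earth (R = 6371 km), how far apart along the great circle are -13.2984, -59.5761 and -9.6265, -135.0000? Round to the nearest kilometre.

Δλ = -135.0000 − -59.5761 = -75.4239°.
Δφ = -9.6265 − -13.2984 = 3.6719°.
a = sin²(Δφ/2) + cos φ₁ · cos φ₂ · sin²(Δλ/2) = 0.360033.
c = 2·atan2(√a, √(1−a)) = 1.28707 rad → d = 6371·c ≈ 8199.93 km.

8200 km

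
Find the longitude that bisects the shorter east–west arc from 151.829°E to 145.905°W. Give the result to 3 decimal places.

177.038°W

Signed shortest Δλ from +151.829° to -145.905° is +62.266°.
Midpoint longitude = +151.829° + (+62.266°)/2 = +151.829° + 31.133° = +182.962°.
Normalise into (−180°, 180°]: -177.038°.
(The naïve average (+151.829 + -145.905)/2 = 2.962° is on the wrong side of the globe.)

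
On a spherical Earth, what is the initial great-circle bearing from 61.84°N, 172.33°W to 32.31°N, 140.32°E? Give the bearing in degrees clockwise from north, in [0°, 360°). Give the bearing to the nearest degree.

248°

Δλ = 140.32 − -172.33 = 312.65°; wrapped into (−180°, 180°]: -47.35°.
θ = atan2( sin Δλ · cos φ₂ , cos φ₁ · sin φ₂ − sin φ₁ · cos φ₂ · cos Δλ )
  = atan2(-0.62163, -0.25259) = -112.114° → normalised to [0°, 360°): 247.886°.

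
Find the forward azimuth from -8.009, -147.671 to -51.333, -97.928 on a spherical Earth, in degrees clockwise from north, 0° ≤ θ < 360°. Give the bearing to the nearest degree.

146°

Δλ = -97.928 − -147.671 = 49.743°.
θ = atan2( sin Δλ · cos φ₂ , cos φ₁ · sin φ₂ − sin φ₁ · cos φ₂ · cos Δλ )
  = atan2(0.47681, -0.71692) = 146.373° → normalised to [0°, 360°): 146.373°.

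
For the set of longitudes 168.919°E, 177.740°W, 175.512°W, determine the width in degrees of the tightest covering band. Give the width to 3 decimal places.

Sort the longitudes: -177.740°, -175.512°, +168.919°.
Eastward gaps between consecutive values (wrapping around): 2.228°, 344.431°, 13.341°.
Largest gap = 344.431° ⇒ minimal covering band is its complement: 360° − 344.431° = 15.569°.
Band runs from +168.919° eastward to -175.512°, crossing the antimeridian.

15.569°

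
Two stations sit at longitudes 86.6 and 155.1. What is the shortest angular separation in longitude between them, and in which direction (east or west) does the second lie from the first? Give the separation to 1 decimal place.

Raw difference: 155.1 − 86.6 = 68.5°.
Normalise into (−180°, 180°]: 68.5° stays 68.5°.
Positive ⇒ the second point lies to the east; separation 68.5°.

68.5° east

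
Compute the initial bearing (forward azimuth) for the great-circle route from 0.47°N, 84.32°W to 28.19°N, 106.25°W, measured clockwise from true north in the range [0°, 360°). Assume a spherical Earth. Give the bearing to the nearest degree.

Δλ = -106.25 − -84.32 = -21.93°.
θ = atan2( sin Δλ · cos φ₂ , cos φ₁ · sin φ₂ − sin φ₁ · cos φ₂ · cos Δλ )
  = atan2(-0.32917, 0.46567) = -35.256° → normalised to [0°, 360°): 324.744°.

325°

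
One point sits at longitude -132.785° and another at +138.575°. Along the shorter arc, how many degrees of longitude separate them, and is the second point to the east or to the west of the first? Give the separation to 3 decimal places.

Raw difference: 138.575 − -132.785 = 271.36°.
Normalise into (−180°, 180°]: 271.36° − 360° = -88.64°.
Negative ⇒ the second point lies to the west; separation 88.640°.

88.640° west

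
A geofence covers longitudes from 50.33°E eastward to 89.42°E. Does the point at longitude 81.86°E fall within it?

Yes

Band width going east from +50.33° to +89.42°: ((89.42 − 50.33) mod 360) = 39.09°.
Offset of +81.86° east of the west edge: ((81.86 − 50.33) mod 360) = 31.53°.
31.53° ≤ 39.09° ⇒ inside.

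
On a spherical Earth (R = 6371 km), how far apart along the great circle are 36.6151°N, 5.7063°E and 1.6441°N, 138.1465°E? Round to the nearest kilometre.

13524 km

Δλ = 138.1465 − 5.7063 = 132.4402°.
Δφ = 1.6441 − 36.6151 = -34.9710°.
a = sin²(Δφ/2) + cos φ₁ · cos φ₂ · sin²(Δλ/2) = 0.762158.
c = 2·atan2(√a, √(1−a)) = 2.12271 rad → d = 6371·c ≈ 13523.77 km.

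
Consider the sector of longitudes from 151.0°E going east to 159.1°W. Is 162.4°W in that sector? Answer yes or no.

Yes

Band width going east from +151.0° to -159.1°: ((-159.1 − 151.0) mod 360) = 49.9°.
Offset of -162.4° east of the west edge: ((-162.4 − 151.0) mod 360) = 46.6°.
46.6° ≤ 49.9° ⇒ inside.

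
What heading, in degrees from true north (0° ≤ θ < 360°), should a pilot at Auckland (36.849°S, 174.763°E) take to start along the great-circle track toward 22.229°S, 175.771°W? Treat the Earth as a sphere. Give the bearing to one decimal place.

Δλ = -175.771 − 174.763 = -350.534°; wrapped into (−180°, 180°]: 9.466°.
θ = atan2( sin Δλ · cos φ₂ , cos φ₁ · sin φ₂ − sin φ₁ · cos φ₂ · cos Δλ )
  = atan2(0.15224, 0.24485) = 31.872° → normalised to [0°, 360°): 31.872°.

31.9°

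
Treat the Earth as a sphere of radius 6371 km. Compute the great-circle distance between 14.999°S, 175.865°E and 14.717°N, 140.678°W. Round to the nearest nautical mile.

Δλ = -140.678 − 175.865 = -316.543°; wrapped into (−180°, 180°]: 43.457°.
Δφ = 14.717 − -14.999 = 29.716°.
a = sin²(Δφ/2) + cos φ₁ · cos φ₂ · sin²(Δλ/2) = 0.193795.
c = 2·atan2(√a, √(1−a)) = 0.91169 rad → d = 6371·c ≈ 5808.39 km ≈ 3136.28 nmi.

3136 nmi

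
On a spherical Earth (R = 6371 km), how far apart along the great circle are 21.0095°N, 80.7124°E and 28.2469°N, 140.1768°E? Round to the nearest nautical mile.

Δλ = 140.1768 − 80.7124 = 59.4644°.
Δφ = 28.2469 − 21.0095 = 7.2374°.
a = sin²(Δφ/2) + cos φ₁ · cos φ₂ · sin²(Δλ/2) = 0.206252.
c = 2·atan2(√a, √(1−a)) = 0.94284 rad → d = 6371·c ≈ 6006.81 km ≈ 3243.42 nmi.

3243 nmi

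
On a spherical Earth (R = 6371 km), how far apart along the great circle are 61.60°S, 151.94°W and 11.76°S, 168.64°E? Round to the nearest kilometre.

Δλ = 168.64 − -151.94 = 320.58°; wrapped into (−180°, 180°]: -39.42°.
Δφ = -11.76 − -61.60 = 49.84°.
a = sin²(Δφ/2) + cos φ₁ · cos φ₂ · sin²(Δλ/2) = 0.230502.
c = 2·atan2(√a, √(1−a)) = 1.00155 rad → d = 6371·c ≈ 6380.88 km.

6381 km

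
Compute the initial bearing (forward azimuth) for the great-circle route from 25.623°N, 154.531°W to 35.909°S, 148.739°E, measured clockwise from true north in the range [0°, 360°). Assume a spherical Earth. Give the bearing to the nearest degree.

Δλ = 148.739 − -154.531 = 303.270°; wrapped into (−180°, 180°]: -56.730°.
θ = atan2( sin Δλ · cos φ₂ , cos φ₁ · sin φ₂ − sin φ₁ · cos φ₂ · cos Δλ )
  = atan2(-0.67719, -0.72097) = -136.793° → normalised to [0°, 360°): 223.207°.

223°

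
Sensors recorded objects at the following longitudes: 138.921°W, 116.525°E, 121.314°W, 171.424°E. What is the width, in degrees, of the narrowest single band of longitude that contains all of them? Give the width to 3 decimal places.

Sort the longitudes: -138.921°, -121.314°, +116.525°, +171.424°.
Eastward gaps between consecutive values (wrapping around): 17.607°, 237.839°, 54.899°, 49.655°.
Largest gap = 237.839° ⇒ minimal covering band is its complement: 360° − 237.839° = 122.161°.
Band runs from +116.525° eastward to -121.314°, crossing the antimeridian.

122.161°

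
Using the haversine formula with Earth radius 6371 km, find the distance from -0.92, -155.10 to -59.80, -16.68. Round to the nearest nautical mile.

6679 nmi

Δλ = -16.68 − -155.10 = 138.42°.
Δφ = -59.80 − -0.92 = -58.88°.
a = sin²(Δφ/2) + cos φ₁ · cos φ₂ · sin²(Δλ/2) = 0.681174.
c = 2·atan2(√a, √(1−a)) = 1.94158 rad → d = 6371·c ≈ 12369.82 km ≈ 6679.17 nmi.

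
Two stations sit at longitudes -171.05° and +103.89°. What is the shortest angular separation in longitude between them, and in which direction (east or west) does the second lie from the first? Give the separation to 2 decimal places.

Raw difference: 103.89 − -171.05 = 274.94°.
Normalise into (−180°, 180°]: 274.94° − 360° = -85.06°.
Negative ⇒ the second point lies to the west; separation 85.06°.

85.06° west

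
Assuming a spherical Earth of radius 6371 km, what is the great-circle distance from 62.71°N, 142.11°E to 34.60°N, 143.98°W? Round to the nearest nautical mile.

3150 nmi

Δλ = -143.98 − 142.11 = -286.09°; wrapped into (−180°, 180°]: 73.91°.
Δφ = 34.60 − 62.71 = -28.11°.
a = sin²(Δφ/2) + cos φ₁ · cos φ₂ · sin²(Δλ/2) = 0.195381.
c = 2·atan2(√a, √(1−a)) = 0.91570 rad → d = 6371·c ≈ 5833.91 km ≈ 3150.06 nmi.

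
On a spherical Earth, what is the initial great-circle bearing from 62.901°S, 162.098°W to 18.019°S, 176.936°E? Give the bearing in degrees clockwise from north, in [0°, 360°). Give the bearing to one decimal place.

332.4°

Δλ = 176.936 − -162.098 = 339.034°; wrapped into (−180°, 180°]: -20.966°.
θ = atan2( sin Δλ · cos φ₂ , cos φ₁ · sin φ₂ − sin φ₁ · cos φ₂ · cos Δλ )
  = atan2(-0.34026, 0.64960) = -27.646° → normalised to [0°, 360°): 332.354°.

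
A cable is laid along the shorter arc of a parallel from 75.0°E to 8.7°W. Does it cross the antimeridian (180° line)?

No

Signed shortest Δλ = ((-8.7 − 75.0 + 180) mod 360) − 180 = -83.7°.
Going west by 83.7° from +75.0° reaches -8.7° without touching 180°.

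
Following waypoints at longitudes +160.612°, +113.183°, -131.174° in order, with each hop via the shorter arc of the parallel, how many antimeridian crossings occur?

Leg 1: +160.612° → +113.183°, shortest Δλ = -47.429° (west) — does not cross 180°.
Leg 2: +113.183° → -131.174°, shortest Δλ = 115.643° (east) — crosses 180°.
Total crossings: 1.

1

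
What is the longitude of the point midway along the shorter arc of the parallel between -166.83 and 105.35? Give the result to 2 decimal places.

+149.26°

Signed shortest Δλ from -166.83° to +105.35° is -87.82°.
Midpoint longitude = -166.83° + (-87.82°)/2 = -166.83° − 43.91° = -210.74°.
Normalise into (−180°, 180°]: +149.26°.
(The naïve average (-166.83 + +105.35)/2 = -30.74° is on the wrong side of the globe.)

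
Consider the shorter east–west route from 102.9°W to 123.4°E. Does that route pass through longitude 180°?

Yes

Naïve |123.4 − -102.9| = 226.3° > 180°, so the shorter arc goes the other way round — across 180°.
Signed shortest Δλ = ((123.4 − -102.9 + 180) mod 360) − 180 = -133.7°.
Going west by 133.7° from -102.9° passes through 180° before reaching +123.4°.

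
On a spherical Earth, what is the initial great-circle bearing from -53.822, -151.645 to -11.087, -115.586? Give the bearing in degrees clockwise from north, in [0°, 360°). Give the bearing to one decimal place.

47.6°

Δλ = -115.586 − -151.645 = 36.059°.
θ = atan2( sin Δλ · cos φ₂ , cos φ₁ · sin φ₂ − sin φ₁ · cos φ₂ · cos Δλ )
  = atan2(0.57763, 0.52685) = 47.633° → normalised to [0°, 360°): 47.633°.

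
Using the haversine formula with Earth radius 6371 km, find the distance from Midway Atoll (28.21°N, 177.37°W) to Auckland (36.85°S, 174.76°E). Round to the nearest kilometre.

7281 km

Δλ = 174.76 − -177.37 = 352.13°; wrapped into (−180°, 180°]: -7.87°.
Δφ = -36.85 − 28.21 = -65.06°.
a = sin²(Δφ/2) + cos φ₁ · cos φ₂ · sin²(Δλ/2) = 0.292486.
c = 2·atan2(√a, √(1−a)) = 1.14282 rad → d = 6371·c ≈ 7280.93 km.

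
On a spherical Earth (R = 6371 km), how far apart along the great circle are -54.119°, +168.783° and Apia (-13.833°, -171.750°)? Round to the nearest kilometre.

Δλ = -171.750 − 168.783 = -340.533°; wrapped into (−180°, 180°]: 19.467°.
Δφ = -13.833 − -54.119 = 40.286°.
a = sin²(Δφ/2) + cos φ₁ · cos φ₂ · sin²(Δλ/2) = 0.134854.
c = 2·atan2(√a, √(1−a)) = 0.75205 rad → d = 6371·c ≈ 4791.29 km.

4791 km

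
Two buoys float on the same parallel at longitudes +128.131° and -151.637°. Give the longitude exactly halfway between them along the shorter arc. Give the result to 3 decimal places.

Signed shortest Δλ from +128.131° to -151.637° is +80.232°.
Midpoint longitude = +128.131° + (+80.232°)/2 = +128.131° + 40.116° = +168.247°.
(The naïve average (+128.131 + -151.637)/2 = -11.753° is on the wrong side of the globe.)

+168.247°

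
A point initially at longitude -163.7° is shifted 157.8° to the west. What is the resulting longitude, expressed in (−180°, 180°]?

Start at -163.7°; shift −157.8° → -321.5°.
-321.5° lies outside (−180°, 180°]; add 360° → +38.5°.

+38.5°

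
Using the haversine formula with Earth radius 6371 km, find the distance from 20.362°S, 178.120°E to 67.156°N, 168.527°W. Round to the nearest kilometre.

9794 km

Δλ = -168.527 − 178.120 = -346.647°; wrapped into (−180°, 180°]: 13.353°.
Δφ = 67.156 − -20.362 = 87.518°.
a = sin²(Δφ/2) + cos φ₁ · cos φ₂ · sin²(Δλ/2) = 0.483267.
c = 2·atan2(√a, √(1−a)) = 1.53732 rad → d = 6371·c ≈ 9794.29 km.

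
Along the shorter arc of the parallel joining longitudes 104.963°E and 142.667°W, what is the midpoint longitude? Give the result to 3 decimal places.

Signed shortest Δλ from +104.963° to -142.667° is +112.370°.
Midpoint longitude = +104.963° + (+112.370°)/2 = +104.963° + 56.185° = +161.148°.
(The naïve average (+104.963 + -142.667)/2 = -18.852° is on the wrong side of the globe.)

161.148°E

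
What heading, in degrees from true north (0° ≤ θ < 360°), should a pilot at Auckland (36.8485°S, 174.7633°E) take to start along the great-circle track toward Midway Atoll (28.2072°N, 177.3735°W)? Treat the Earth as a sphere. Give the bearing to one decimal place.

7.6°

Δλ = -177.3735 − 174.7633 = -352.1368°; wrapped into (−180°, 180°]: 7.8632°.
θ = atan2( sin Δλ · cos φ₂ , cos φ₁ · sin φ₂ − sin φ₁ · cos φ₂ · cos Δλ )
  = atan2(0.12056, 0.90175) = 7.615° → normalised to [0°, 360°): 7.615°.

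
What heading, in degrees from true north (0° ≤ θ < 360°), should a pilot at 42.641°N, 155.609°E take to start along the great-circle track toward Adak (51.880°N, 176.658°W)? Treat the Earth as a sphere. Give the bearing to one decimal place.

54.0°

Δλ = -176.658 − 155.609 = -332.267°; wrapped into (−180°, 180°]: 27.733°.
θ = atan2( sin Δλ · cos φ₂ , cos φ₁ · sin φ₂ − sin φ₁ · cos φ₂ · cos Δλ )
  = atan2(0.28727, 0.20859) = 54.016° → normalised to [0°, 360°): 54.016°.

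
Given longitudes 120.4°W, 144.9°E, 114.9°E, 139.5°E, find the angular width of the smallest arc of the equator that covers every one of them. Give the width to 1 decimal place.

124.7°

Sort the longitudes: -120.4°, +114.9°, +139.5°, +144.9°.
Eastward gaps between consecutive values (wrapping around): 235.3°, 24.6°, 5.4°, 94.7°.
Largest gap = 235.3° ⇒ minimal covering band is its complement: 360° − 235.3° = 124.7°.
Band runs from +114.9° eastward to -120.4°, crossing the antimeridian.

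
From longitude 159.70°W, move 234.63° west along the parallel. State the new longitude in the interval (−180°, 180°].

Start at -159.70°; shift −234.63° → -394.33°.
-394.33° lies outside (−180°, 180°]; add 360° → -34.33°.

34.33°W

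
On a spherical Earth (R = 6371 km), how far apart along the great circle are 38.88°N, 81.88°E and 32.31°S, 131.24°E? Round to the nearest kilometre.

Δλ = 131.24 − 81.88 = 49.36°.
Δφ = -32.31 − 38.88 = -71.19°.
a = sin²(Δφ/2) + cos φ₁ · cos φ₂ · sin²(Δλ/2) = 0.453494.
c = 2·atan2(√a, √(1−a)) = 1.47765 rad → d = 6371·c ≈ 9414.10 km.

9414 km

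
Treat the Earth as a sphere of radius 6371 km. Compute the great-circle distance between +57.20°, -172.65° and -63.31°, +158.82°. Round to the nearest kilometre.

Δλ = 158.82 − -172.65 = 331.47°; wrapped into (−180°, 180°]: -28.53°.
Δφ = -63.31 − 57.20 = -120.51°.
a = sin²(Δφ/2) + cos φ₁ · cos φ₂ · sin²(Δλ/2) = 0.768618.
c = 2·atan2(√a, √(1−a)) = 2.13795 rad → d = 6371·c ≈ 13620.89 km.

13621 km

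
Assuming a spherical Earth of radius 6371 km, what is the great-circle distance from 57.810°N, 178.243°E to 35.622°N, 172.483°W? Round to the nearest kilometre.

Δλ = -172.483 − 178.243 = -350.726°; wrapped into (−180°, 180°]: 9.274°.
Δφ = 35.622 − 57.810 = -22.188°.
a = sin²(Δφ/2) + cos φ₁ · cos φ₂ · sin²(Δλ/2) = 0.039855.
c = 2·atan2(√a, √(1−a)) = 0.40198 rad → d = 6371·c ≈ 2560.99 km.

2561 km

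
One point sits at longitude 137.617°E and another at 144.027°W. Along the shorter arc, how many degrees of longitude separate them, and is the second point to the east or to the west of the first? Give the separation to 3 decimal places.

Raw difference: -144.027 − 137.617 = -281.644°.
Normalise into (−180°, 180°]: -281.644° + 360° = 78.356°.
Positive ⇒ the second point lies to the east; separation 78.356°.

78.356° east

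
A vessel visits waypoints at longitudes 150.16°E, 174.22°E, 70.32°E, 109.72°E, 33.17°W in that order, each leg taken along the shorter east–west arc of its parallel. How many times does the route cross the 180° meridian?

0

Leg 1: +150.16° → +174.22°, shortest Δλ = 24.06° (east) — does not cross 180°.
Leg 2: +174.22° → +70.32°, shortest Δλ = -103.9° (west) — does not cross 180°.
Leg 3: +70.32° → +109.72°, shortest Δλ = 39.4° (east) — does not cross 180°.
Leg 4: +109.72° → -33.17°, shortest Δλ = -142.89° (west) — does not cross 180°.
Total crossings: 0.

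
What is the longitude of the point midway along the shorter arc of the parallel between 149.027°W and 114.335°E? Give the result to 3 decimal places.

Signed shortest Δλ from -149.027° to +114.335° is -96.638°.
Midpoint longitude = -149.027° + (-96.638°)/2 = -149.027° − 48.319° = -197.346°.
Normalise into (−180°, 180°]: +162.654°.
(The naïve average (-149.027 + +114.335)/2 = -17.346° is on the wrong side of the globe.)

162.654°E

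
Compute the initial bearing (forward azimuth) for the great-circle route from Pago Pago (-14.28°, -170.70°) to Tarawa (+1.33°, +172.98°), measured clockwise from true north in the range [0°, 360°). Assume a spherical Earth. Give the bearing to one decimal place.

Δλ = 172.98 − -170.70 = 343.68°; wrapped into (−180°, 180°]: -16.32°.
θ = atan2( sin Δλ · cos φ₂ , cos φ₁ · sin φ₂ − sin φ₁ · cos φ₂ · cos Δλ )
  = atan2(-0.28093, 0.25915) = -47.309° → normalised to [0°, 360°): 312.691°.

312.7°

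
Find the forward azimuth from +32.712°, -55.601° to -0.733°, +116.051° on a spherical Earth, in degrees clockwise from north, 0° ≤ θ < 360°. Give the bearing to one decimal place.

Δλ = 116.051 − -55.601 = 171.652°.
θ = atan2( sin Δλ · cos φ₂ , cos φ₁ · sin φ₂ − sin φ₁ · cos φ₂ · cos Δλ )
  = atan2(0.14517, 0.52388) = 15.489° → normalised to [0°, 360°): 15.489°.

15.5°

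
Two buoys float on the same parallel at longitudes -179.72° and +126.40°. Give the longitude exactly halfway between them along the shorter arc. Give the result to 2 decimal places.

Signed shortest Δλ from -179.72° to +126.40° is -53.88°.
Midpoint longitude = -179.72° + (-53.88°)/2 = -179.72° − 26.94° = -206.66°.
Normalise into (−180°, 180°]: +153.34°.
(The naïve average (-179.72 + +126.40)/2 = -26.66° is on the wrong side of the globe.)

+153.34°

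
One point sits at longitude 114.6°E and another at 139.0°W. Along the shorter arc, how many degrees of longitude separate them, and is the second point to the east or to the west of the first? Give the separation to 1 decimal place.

Raw difference: -139.0 − 114.6 = -253.6°.
Normalise into (−180°, 180°]: -253.6° + 360° = 106.4°.
Positive ⇒ the second point lies to the east; separation 106.4°.

106.4° east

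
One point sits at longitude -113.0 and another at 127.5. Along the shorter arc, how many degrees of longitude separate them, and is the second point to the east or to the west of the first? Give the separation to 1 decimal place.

119.5° west

Raw difference: 127.5 − -113.0 = 240.5°.
Normalise into (−180°, 180°]: 240.5° − 360° = -119.5°.
Negative ⇒ the second point lies to the west; separation 119.5°.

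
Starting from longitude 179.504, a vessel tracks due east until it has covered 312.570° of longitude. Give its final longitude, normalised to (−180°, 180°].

Start at +179.504°; shift +312.570° → +492.074°.
+492.074° lies outside (−180°, 180°]; subtract 360° → +132.074°.

+132.074°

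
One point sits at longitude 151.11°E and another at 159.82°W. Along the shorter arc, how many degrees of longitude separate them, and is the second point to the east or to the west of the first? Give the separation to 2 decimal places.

49.07° east

Raw difference: -159.82 − 151.11 = -310.93°.
Normalise into (−180°, 180°]: -310.93° + 360° = 49.07°.
Positive ⇒ the second point lies to the east; separation 49.07°.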